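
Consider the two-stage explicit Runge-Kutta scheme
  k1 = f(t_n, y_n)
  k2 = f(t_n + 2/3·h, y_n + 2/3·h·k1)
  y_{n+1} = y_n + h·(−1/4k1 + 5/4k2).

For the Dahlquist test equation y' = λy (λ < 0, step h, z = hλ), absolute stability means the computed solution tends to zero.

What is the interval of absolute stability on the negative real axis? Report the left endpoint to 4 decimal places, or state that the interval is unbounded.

(-1.2000, 0).

On y'=λy, z=hλ:
  k1=λy_n ⇒ h·k1=z·y_n;  k2=λ(1+2/3z)y_n ⇒ h·k2=z(1+2/3z)y_n
  y_{n+1}/y_n = 1 − 1/4z + 5/4z(1+2/3z) = 1 + z + 5/6z²
  ⇒ R(z) = 1 + z + 5/6z².

Solve |R(x)|<1 on ℝ⁻.
x=-1.58: |R|=1.5003
R=1: x+5/6x²=0 ⇒ x=−6/5=-1.2000; min R=1−1/(4·5/6)=0.7000>−1
Confirm numerically:
  x=-1.112: |R|=0.91845 <1
  x=-0.905: |R|=0.77752 <1
  x=-0.890: |R|=0.77008 <1
  x=-0.728: |R|=0.71365 <1
  x=-1.680: |R|=1.67200 >1
  x=-1.624: |R|=1.57381 >1
  x=-1.386: |R|=1.21483 >1
Stable set (-1.2000, 0).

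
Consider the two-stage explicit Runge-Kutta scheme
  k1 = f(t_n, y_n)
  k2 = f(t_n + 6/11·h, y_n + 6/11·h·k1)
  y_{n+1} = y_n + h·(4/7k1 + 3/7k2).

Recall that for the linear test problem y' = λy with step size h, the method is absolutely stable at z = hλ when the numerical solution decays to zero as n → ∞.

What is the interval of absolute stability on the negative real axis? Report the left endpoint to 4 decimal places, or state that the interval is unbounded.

(-4.2778, 0).

Set f=λy, z=hλ:
  k1=λy_n ⇒ h·k1=z·y_n;  k2=λ(1+6/11z)y_n ⇒ h·k2=z(1+6/11z)y_n
  y_{n+1}/y_n = 1 + 4/7z + 3/7z(1+6/11z) = 1 + z + 18/77z²
  ⇒ R(z) = 1 + z + 18/77z².

Solve |R(x)|<1 on ℝ⁻.
x=-1.28: |R|=0.1030
R=1: x+18/77x²=0 ⇒ x=−77/18=-4.2778; min R=1−1/(4·18/77)=-0.0694>−1
Confirm numerically:
  x=-3.988: |R|=0.72985 <1
  x=-3.172: |R|=0.18006 <1
  x=-3.049: |R|=0.12418 <1
  x=-4.740: |R|=1.51217 >1
  x=-4.681: |R|=1.44123 >1
  x=-4.467: |R|=1.19759 >1
Stable set (-4.2778, 0).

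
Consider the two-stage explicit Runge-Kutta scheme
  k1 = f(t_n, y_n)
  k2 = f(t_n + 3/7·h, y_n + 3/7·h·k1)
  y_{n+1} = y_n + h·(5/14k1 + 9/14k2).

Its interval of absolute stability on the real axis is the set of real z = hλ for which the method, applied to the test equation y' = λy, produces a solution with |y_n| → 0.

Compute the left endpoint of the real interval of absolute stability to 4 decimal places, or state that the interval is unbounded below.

Test eqn y'=λy, z=hλ:
  k1=λy_n ⇒ h·k1=z·y_n;  k2=λ(1+3/7z)y_n ⇒ h·k2=z(1+3/7z)y_n
  y_{n+1}/y_n = 1 + 5/14z + 9/14z(1+3/7z) = 1 + z + 27/98z²
  ⇒ R(z) = 1 + z + 27/98z².

Boundary: |R(x)|=1, x<0.
x=-0.61: |R|=0.4925
R=1: x+27/98x²=0 ⇒ x=−98/27=-3.6296; min R=1−1/(4·27/98)=0.0926>−1
Confirm numerically:
  x=-2.587: |R|=0.25687 <1
  x=-2.584: |R|=0.25560 <1
  x=-1.588: |R|=0.10677 <1
  x=-1.515: |R|=0.11736 <1
  x=-4.038: |R|=1.45432 >1
  x=-3.869: |R|=1.25516 >1
  x=-3.798: |R|=1.17618 >1
So |R|<1 on (-3.6296, 0).

left endpoint -3.6296.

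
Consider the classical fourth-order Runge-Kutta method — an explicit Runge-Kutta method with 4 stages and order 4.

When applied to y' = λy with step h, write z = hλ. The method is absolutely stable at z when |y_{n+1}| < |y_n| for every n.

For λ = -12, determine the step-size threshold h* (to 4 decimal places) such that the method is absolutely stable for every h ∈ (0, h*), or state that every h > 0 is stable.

With y'=λy (z=hλ):
  order 4, 4-stage ⇒ R(z)=1+z+z^2/2+z^3/6+z^4/24
  (e.g. R(-1.31)=0.29608, |R|=0.29608)

Need |R(x)|<1, x<0.
x=-1.31: |R|=0.2961
|R(-3.04)|=1.4570 |R(-1.93)|=0.3124 |R(-1.11)|=0.3414
Bisect:
  x_lo=-3.5557 |R|=2.9334  x_hi=-0.3303 |R|=0.7188
  mid=-1.94297 |R|=0.31592 →hi
  mid=-2.74931 |R|=0.94709 →hi
  mid=-3.15249 |R|=1.71024 →lo
  mid=-2.95090 |R|=1.27977 →lo
  mid=-2.85011 |R|=1.10220 →lo
  mid=-2.79971 |R|=1.02195 →lo
  mid=-2.77451 |R|=0.98386 →hi
  mid=-2.78711 |R|=1.00274 →lo
  mid=-2.78081 |R|=0.99326 →hi
  mid=-2.78396 |R|=0.99799 →hi
  ...
  [-2.78534,-2.78514] ⇒ x*=-2.7853
Stable set (-2.7853, 0).

(-2.7853,0); λ=-12 ⇒ h* = 0.2321.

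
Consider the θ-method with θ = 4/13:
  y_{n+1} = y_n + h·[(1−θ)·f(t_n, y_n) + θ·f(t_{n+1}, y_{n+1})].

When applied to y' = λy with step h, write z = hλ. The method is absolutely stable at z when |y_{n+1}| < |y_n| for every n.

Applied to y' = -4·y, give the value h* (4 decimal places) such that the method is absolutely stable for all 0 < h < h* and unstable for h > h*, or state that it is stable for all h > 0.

(-5.2000,0); λ=-4 ⇒ h* = (26/5)/4 = 1.3000.

With y'=λy (z=hλ):
  y_{n+1} = y_n + z·[9/13·y_n + 4/13·y_{n+1}] ⇒ (1 − 4/13z)y_{n+1} = (1 + 9/13z)y_n
  ⇒ R(z) = (1 + 9/13z)/(1 − 4/13z).

Need |R(x)|<1, x<0.
x=-1.01: |R|=0.2295
R=−1: 1+9/13x = −1+4/13x ⇒ -5/13x=2 ⇒ x=2/(-5/13)=-5.2000
Confirm numerically:
  x=-3.544: |R|=0.69532 <1
  x=-2.881: |R|=0.52720 <1
  x=-2.238: |R|=0.32535 <1
  x=-2.202: |R|=0.31264 <1
  x=-5.725: |R|=1.07312 >1
  x=-5.408: |R|=1.03003 >1
So |R|<1 on (-5.2000, 0).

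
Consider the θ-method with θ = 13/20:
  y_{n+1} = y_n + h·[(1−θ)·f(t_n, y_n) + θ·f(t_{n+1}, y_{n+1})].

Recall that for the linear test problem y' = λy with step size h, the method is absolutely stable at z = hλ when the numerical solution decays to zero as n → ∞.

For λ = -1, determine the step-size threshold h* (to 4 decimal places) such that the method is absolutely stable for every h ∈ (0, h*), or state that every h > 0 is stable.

Test eqn y'=λy, z=hλ:
  y_{n+1} = y_n + z·[7/20·y_n + 13/20·y_{n+1}] ⇒ (1 − 13/20z)y_{n+1} = (1 + 7/20z)y_n
  so R(z) = (1 + 7/20z)/(1 − 13/20z).

Need |R(x)|<1, x<0.
x=-0.71: |R|=0.5142
x=-2: |R|=0.1304
x=-10: |R|=0.3333
x=-100: |R|=0.5152
θ=13/20≥1/2 ⇒ |1+7/20x|<|1−13/20x| ∀x<0 ⇒ stable on all of ℝ⁻.

(−∞, 0) — no finite endpoint. Any h>0 works for λ=-1.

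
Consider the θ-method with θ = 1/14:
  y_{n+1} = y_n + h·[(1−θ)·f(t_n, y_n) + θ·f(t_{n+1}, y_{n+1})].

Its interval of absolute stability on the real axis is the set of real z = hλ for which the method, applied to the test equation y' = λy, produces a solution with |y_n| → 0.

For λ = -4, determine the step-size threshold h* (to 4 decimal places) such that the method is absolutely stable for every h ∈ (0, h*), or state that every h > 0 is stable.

With y'=λy (z=hλ):
  y_{n+1} = y_n + z·[13/14·y_n + 1/14·y_{n+1}] ⇒ (1 − 1/14z)y_{n+1} = (1 + 13/14z)y_n
  so R(z) = (1 + 13/14z)/(1 − 1/14z).

Solve |R(x)|<1 on ℝ⁻.
x=-0.79: |R|=0.2522
R=−1: 1+13/14x = −1+1/14x ⇒ -6/7x=2 ⇒ x=2/(-6/7)=-2.3333
Confirm numerically:
  x=-1.607: |R|=0.44153 <1
  x=-1.391: |R|=0.26528 <1
  x=-1.123: |R|=0.03961 <1
  x=-2.713: |R|=1.27260 >1
  x=-2.560: |R|=1.16425 >1
Interval (-2.3333, 0).

(-2.3333,0); λ=-4 ⇒ h* = (7/3)/4 = 0.5833.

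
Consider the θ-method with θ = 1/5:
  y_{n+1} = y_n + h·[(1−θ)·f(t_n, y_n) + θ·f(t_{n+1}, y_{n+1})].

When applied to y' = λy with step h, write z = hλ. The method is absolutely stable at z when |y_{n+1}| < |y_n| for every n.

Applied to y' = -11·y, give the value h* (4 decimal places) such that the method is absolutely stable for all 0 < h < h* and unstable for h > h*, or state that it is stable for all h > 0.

(-3.3333,0); λ=-11 ⇒ h* = (10/3)/11 = 0.3030.

On y'=λy, z=hλ:
  y_{n+1} = y_n + z·[4/5·y_n + 1/5·y_{n+1}] ⇒ (1 − 1/5z)y_{n+1} = (1 + 4/5z)y_n
  ⇒ R(z) = (1 + 4/5z)/(1 − 1/5z).

Solve |R(x)|<1 on ℝ⁻.
x=-0.71: |R|=0.3783
R=−1: 1+4/5x = −1+1/5x ⇒ -3/5x=2 ⇒ x=2/(-3/5)=-3.3333
Confirm numerically:
  x=-2.895: |R|=0.83344 <1
  x=-2.813: |R|=0.80020 <1
  x=-2.280: |R|=0.56593 <1
  x=-3.781: |R|=1.15294 >1
  x=-3.652: |R|=1.11049 >1
  x=-3.616: |R|=1.09842 >1
Interval (-3.3333, 0).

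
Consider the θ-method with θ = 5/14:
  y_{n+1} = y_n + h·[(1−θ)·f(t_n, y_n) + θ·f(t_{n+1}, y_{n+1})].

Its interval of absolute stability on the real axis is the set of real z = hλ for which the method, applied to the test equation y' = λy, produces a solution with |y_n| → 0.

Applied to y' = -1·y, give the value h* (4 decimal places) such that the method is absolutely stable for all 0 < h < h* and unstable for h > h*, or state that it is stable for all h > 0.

Set f=λy, z=hλ:
  y_{n+1} = y_n + z·[9/14·y_n + 5/14·y_{n+1}] ⇒ (1 − 5/14z)y_{n+1} = (1 + 9/14z)y_n
  so R(z) = (1 + 9/14z)/(1 − 5/14z).

Boundary: |R(x)|=1, x<0.
x=-0.3: |R|=0.7290
R=−1: 1+9/14x = −1+5/14x ⇒ -2/7x=2 ⇒ x=2/(-2/7)=-7.0000
Confirm numerically:
  x=-6.904: |R|=0.99209 <1
  x=-6.852: |R|=0.98773 <1
  x=-6.482: |R|=0.95535 <1
  x=-3.408: |R|=0.53711 <1
  x=-7.185: |R|=1.01482 >1
  x=-7.138: |R|=1.01111 >1
  x=-7.054: |R|=1.00438 >1
Stable set (-7.0000, 0).

(-7.0000,0); λ=-1 ⇒ h* = (7)/1 = 7.0000.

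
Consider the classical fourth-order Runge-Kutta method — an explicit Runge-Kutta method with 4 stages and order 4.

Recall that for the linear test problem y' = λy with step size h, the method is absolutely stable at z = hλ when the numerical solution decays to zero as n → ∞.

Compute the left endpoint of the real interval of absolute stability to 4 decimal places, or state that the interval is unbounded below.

Test eqn y'=λy, z=hλ:
  order 4, 4-stage ⇒ R(z)=1+z+z^2/2+z^3/6+z^4/24
  (e.g. R(-1.17)=0.32559, |R|=0.32559)

Boundary: |R(x)|=1, x<0.
x=-1.17: |R|=0.3256
|R(-2.7)|=0.8788 |R(-2.21)|=0.4270 |R(-2.08)|=0.3633
Bisect:
  x_lo=-3.4259 |R|=2.4805  x_hi=-0.3190 |R|=0.7269
  mid=-1.87243 |R|=0.29861 →hi
  mid=-2.64914 |R|=0.81339 →hi
  mid=-3.03749 |R|=1.45176 →lo
  mid=-2.84332 |R|=1.09106 →lo
  mid=-2.74623 |R|=0.94268 →hi
  mid=-2.79477 |R|=1.01438 →lo
  mid=-2.77050 |R|=0.97792 →hi
  mid=-2.78264 |R|=0.99600 →hi
  mid=-2.78870 |R|=1.00515 →lo
  ...
  [-2.78548,-2.78529] ⇒ x*=-2.7853
Stable set (-2.7853, 0).

left endpoint -2.7853.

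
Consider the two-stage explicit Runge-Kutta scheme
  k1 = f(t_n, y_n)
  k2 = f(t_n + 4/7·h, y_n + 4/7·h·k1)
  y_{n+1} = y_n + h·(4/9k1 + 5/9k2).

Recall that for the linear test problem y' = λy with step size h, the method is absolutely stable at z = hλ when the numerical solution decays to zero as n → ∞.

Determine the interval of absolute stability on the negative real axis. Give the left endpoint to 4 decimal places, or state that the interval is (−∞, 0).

Test eqn y'=λy, z=hλ:
  k1=λy_n ⇒ h·k1=z·y_n;  k2=λ(1+4/7z)y_n ⇒ h·k2=z(1+4/7z)y_n
  y_{n+1}/y_n = 1 + 4/9z + 5/9z(1+4/7z) = 1 + z + 20/63z²
  so R(z) = 1 + z + 20/63z².

Solve |R(x)|<1 on ℝ⁻.
x=-0.52: |R|=0.5658
R=1: x+20/63x²=0 ⇒ x=−63/20=-3.1500; min R=1−1/(4·20/63)=0.2125>−1
Confirm numerically:
  x=-2.796: |R|=0.68578 <1
  x=-1.933: |R|=0.25319 <1
  x=-1.476: |R|=0.21561 <1
  x=-1.327: |R|=0.23203 <1
  x=-3.356: |R|=1.21947 >1
  x=-3.315: |R|=1.17364 >1
  x=-3.289: |R|=1.14513 >1
Interval (-3.1500, 0).

z∈(-3.1500,0).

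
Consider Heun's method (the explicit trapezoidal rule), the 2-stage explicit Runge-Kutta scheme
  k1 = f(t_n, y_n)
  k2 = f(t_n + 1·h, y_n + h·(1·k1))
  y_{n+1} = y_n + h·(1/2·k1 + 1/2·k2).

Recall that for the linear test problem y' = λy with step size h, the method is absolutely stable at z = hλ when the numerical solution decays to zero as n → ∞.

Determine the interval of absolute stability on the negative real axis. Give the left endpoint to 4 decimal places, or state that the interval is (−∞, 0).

With y'=λy (z=hλ):
  order 2, 2-stage ⇒ R(z)=1+z+z^2/2
  (e.g. R(-0.75)=0.53125, |R|=0.53125)

Need |R(x)|<1, x<0.
x=-0.75: |R|=0.5312
|R(-2.36)|=1.4248 |R(-0.58)|=0.5882 |R(-0.56)|=0.5968
Bisect:
  x_lo=-2.7223 |R|=1.9832  x_hi=-0.0537 |R|=0.9477
  mid=-1.38804 |R|=0.57529 →hi
  mid=-2.05519 |R|=1.05671 →lo
  mid=-1.72161 |R|=0.76036 →hi
  mid=-1.88840 |R|=0.89463 →hi
  mid=-1.97179 |R|=0.97219 →hi
  mid=-2.01349 |R|=1.01358 →lo
  mid=-1.99264 |R|=0.99267 →hi
  mid=-2.00307 |R|=1.00307 →lo
  mid=-1.99786 |R|=0.99786 →hi
  ...
  [-2.00014,-1.99997] ⇒ x*=-2.0000
So |R|<1 on (-2.0000, 0).

z∈(-2.0000,0).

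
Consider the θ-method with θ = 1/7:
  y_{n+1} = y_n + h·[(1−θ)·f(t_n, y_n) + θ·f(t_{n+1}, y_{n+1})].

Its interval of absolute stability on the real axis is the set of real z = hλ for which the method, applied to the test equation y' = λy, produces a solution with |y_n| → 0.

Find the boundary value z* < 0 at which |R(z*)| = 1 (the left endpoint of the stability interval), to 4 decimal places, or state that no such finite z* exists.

With y'=λy (z=hλ):
  y_{n+1} = y_n + z·[6/7·y_n + 1/7·y_{n+1}] ⇒ (1 − 1/7z)y_{n+1} = (1 + 6/7z)y_n
  Hence R(z) = (1 + 6/7z)/(1 − 1/7z).

Need |R(x)|<1, x<0.
x=-0.4: |R|=0.6216
R=−1: 1+6/7x = −1+1/7x ⇒ -5/7x=2 ⇒ x=2/(-5/7)=-2.8000
Confirm numerically:
  x=-2.744: |R|=0.97126 <1
  x=-1.553: |R|=0.27102 <1
  x=-1.454: |R|=0.20393 <1
  x=-1.186: |R|=0.01417 <1
  x=-3.177: |R|=1.18522 >1
  x=-3.090: |R|=1.14371 >1
  x=-2.855: |R|=1.02790 >1
Stable set (-2.8000, 0).

z* = -2.8000.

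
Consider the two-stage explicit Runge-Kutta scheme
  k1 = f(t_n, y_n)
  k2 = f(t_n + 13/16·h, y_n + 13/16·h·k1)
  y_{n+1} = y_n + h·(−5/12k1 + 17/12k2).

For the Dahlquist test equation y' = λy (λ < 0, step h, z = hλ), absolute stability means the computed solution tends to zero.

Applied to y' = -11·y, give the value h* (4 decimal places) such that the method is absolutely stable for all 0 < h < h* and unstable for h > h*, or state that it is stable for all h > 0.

With y'=λy (z=hλ):
  k1=λy_n ⇒ h·k1=z·y_n;  k2=λ(1+13/16z)y_n ⇒ h·k2=z(1+13/16z)y_n
  y_{n+1}/y_n = 1 − 5/12z + 17/12z(1+13/16z) = 1 + z + 221/192z²
  so R(z) = 1 + z + 221/192z².

Find x<0 with |R(x)|<1.
x=-1.4: |R|=1.8560
R=1: x+221/192x²=0 ⇒ x=−192/221=-0.8688; min R=1−1/(4·221/192)=0.7828>−1
Confirm numerically:
  x=-0.733: |R|=0.88544 <1
  x=-0.622: |R|=0.82332 <1
  x=-0.537: |R|=0.79492 <1
  x=-0.404: |R|=0.78387 <1
  x=-1.325: |R|=1.69580 >1
  x=-1.246: |R|=1.54101 >1
Interval (-0.8688, 0).

(-0.8688,0); λ=-11 ⇒ h* = (192/221)/11 = 0.0790.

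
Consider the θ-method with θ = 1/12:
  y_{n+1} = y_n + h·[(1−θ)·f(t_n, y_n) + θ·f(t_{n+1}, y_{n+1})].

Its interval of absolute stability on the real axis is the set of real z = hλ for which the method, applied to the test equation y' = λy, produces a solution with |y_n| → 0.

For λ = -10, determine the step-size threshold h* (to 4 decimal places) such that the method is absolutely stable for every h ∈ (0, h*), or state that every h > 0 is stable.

Test eqn y'=λy, z=hλ:
  y_{n+1} = y_n + z·[11/12·y_n + 1/12·y_{n+1}] ⇒ (1 − 1/12z)y_{n+1} = (1 + 11/12z)y_n
  Hence R(z) = (1 + 11/12z)/(1 − 1/12z).

Find x<0 with |R(x)|<1.
x=-1.39: |R|=0.2457
R=−1: 1+11/12x = −1+1/12x ⇒ -5/6x=2 ⇒ x=2/(-5/6)=-2.4000
Confirm numerically:
  x=-2.372: |R|=0.98052 <1
  x=-2.332: |R|=0.95255 <1
  x=-1.625: |R|=0.43119 <1
  x=-2.958: |R|=1.37304 >1
  x=-2.848: |R|=1.30172 >1
  x=-2.477: |R|=1.05319 >1
So |R|<1 on (-2.4000, 0).

(-2.4000,0); λ=-10 ⇒ h* = (12/5)/10 = 0.2400.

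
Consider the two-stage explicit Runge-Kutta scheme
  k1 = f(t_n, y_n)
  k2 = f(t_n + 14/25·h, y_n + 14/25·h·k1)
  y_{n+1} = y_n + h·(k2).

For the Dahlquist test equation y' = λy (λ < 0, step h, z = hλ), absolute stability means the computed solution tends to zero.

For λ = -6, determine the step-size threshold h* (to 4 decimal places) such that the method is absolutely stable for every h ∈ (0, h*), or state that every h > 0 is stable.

On y'=λy, z=hλ:
  k1=λy_n ⇒ h·k1=z·y_n;  k2=λ(1+14/25z)y_n ⇒ h·k2=z(1+14/25z)y_n
  y_{n+1}/y_n = 1 + z(1+14/25z) = 1 + z + 14/25z²
  ⇒ R(z) = 1 + z + 14/25z².

Boundary: |R(x)|=1, x<0.
x=-0.62: |R|=0.5953
R=1: x+14/25x²=0 ⇒ x=−25/14=-1.7857; min R=1−1/(4·14/25)=0.5536>−1
Confirm numerically:
  x=-1.319: |R|=0.65527 <1
  x=-1.000: |R|=0.56000 <1
  x=-0.989: |R|=0.55875 <1
  x=-2.260: |R|=1.60026 >1
  x=-2.014: |R|=1.25747 >1
  x=-1.893: |R|=1.11373 >1
Stable set (-1.7857, 0).

(-1.7857,0); λ=-6 ⇒ h* = (25/14)/6 = 0.2976.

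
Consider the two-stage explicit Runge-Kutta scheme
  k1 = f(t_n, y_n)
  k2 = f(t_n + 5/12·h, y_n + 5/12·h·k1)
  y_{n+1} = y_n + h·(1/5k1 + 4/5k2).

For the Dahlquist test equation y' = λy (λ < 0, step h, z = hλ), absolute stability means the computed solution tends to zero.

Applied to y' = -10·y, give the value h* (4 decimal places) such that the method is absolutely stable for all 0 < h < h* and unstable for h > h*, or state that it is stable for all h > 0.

Test eqn y'=λy, z=hλ:
  k1=λy_n ⇒ h·k1=z·y_n;  k2=λ(1+5/12z)y_n ⇒ h·k2=z(1+5/12z)y_n
  y_{n+1}/y_n = 1 + 1/5z + 4/5z(1+5/12z) = 1 + z + 1/3z²
  so R(z) = 1 + z + 1/3z².

Boundary: |R(x)|=1, x<0.
x=-0.79: |R|=0.4180
R=1: x+1/3x²=0 ⇒ x=−3=-3.0000; min R=1−1/(4·1/3)=0.2500>−1
Confirm numerically:
  x=-1.978: |R|=0.32616 <1
  x=-1.303: |R|=0.26294 <1
  x=-1.220: |R|=0.27613 <1
  x=-3.485: |R|=1.56341 >1
  x=-3.477: |R|=1.55284 >1
  x=-3.349: |R|=1.38960 >1
Interval (-3.0000, 0).

(-3.0000,0); λ=-10 ⇒ h* = (3)/10 = 0.3000.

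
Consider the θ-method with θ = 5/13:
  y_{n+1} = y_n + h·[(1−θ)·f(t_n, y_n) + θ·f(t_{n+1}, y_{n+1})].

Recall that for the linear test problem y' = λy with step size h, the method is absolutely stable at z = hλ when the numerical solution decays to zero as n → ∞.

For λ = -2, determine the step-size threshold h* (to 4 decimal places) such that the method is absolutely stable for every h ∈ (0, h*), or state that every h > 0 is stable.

With y'=λy (z=hλ):
  y_{n+1} = y_n + z·[8/13·y_n + 5/13·y_{n+1}] ⇒ (1 − 5/13z)y_{n+1} = (1 + 8/13z)y_n
  ⇒ R(z) = (1 + 8/13z)/(1 − 5/13z).

Boundary: |R(x)|=1, x<0.
x=-0.81: |R|=0.3824
R=−1: 1+8/13x = −1+5/13x ⇒ -3/13x=2 ⇒ x=2/(-3/13)=-8.6667
Confirm numerically:
  x=-6.603: |R|=0.86546 <1
  x=-5.928: |R|=0.80732 <1
  x=-5.322: |R|=0.74668 <1
  x=-4.460: |R|=0.64249 <1
  x=-9.148: |R|=1.02458 >1
  x=-9.065: |R|=1.02049 >1
  x=-8.920: |R|=1.01319 >1
Stable set (-8.6667, 0).

(-8.6667,0); λ=-2 ⇒ h* = (26/3)/2 = 4.3333.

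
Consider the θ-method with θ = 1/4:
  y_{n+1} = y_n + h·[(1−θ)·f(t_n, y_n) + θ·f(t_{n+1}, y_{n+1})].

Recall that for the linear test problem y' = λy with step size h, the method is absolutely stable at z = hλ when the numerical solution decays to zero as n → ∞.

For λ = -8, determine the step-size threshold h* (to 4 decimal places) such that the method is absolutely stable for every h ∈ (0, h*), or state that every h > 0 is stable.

Test eqn y'=λy, z=hλ:
  y_{n+1} = y_n + z·[3/4·y_n + 1/4·y_{n+1}] ⇒ (1 − 1/4z)y_{n+1} = (1 + 3/4z)y_n
  so R(z) = (1 + 3/4z)/(1 − 1/4z).

Boundary: |R(x)|=1, x<0.
x=-1.17: |R|=0.0948
R=−1: 1+3/4x = −1+1/4x ⇒ -1/2x=2 ⇒ x=2/(-1/2)=-4.0000
Confirm numerically:
  x=-3.023: |R|=0.72177 <1
  x=-2.457: |R|=0.52207 <1
  x=-1.803: |R|=0.24281 <1
  x=-1.750: |R|=0.21739 <1
  x=-4.581: |R|=1.13542 >1
  x=-4.405: |R|=1.09637 >1
Interval (-4.0000, 0).

(-4.0000,0); λ=-8 ⇒ h* = (4)/8 = 0.5000.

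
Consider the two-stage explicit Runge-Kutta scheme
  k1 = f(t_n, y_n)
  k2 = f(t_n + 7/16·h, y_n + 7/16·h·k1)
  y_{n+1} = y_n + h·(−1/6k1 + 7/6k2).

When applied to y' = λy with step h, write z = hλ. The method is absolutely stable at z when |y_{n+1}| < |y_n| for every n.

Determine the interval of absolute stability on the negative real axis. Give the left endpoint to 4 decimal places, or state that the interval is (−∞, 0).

Test eqn y'=λy, z=hλ:
  k1=λy_n ⇒ h·k1=z·y_n;  k2=λ(1+7/16z)y_n ⇒ h·k2=z(1+7/16z)y_n
  y_{n+1}/y_n = 1 − 1/6z + 7/6z(1+7/16z) = 1 + z + 49/96z²
  R(z) = 1 + z + 49/96z².

Solve |R(x)|<1 on ℝ⁻.
x=-1.33: |R|=0.5729
R=1: x+49/96x²=0 ⇒ x=−96/49=-1.9592; min R=1−1/(4·49/96)=0.5102>−1
Confirm numerically:
  x=-1.912: |R|=0.95395 <1
  x=-1.727: |R|=0.79533 <1
  x=-1.513: |R|=0.65543 <1
  x=-1.033: |R|=0.51166 <1
  x=-2.433: |R|=1.58841 >1
  x=-2.361: |R|=1.48423 >1
Stable set (-1.9592, 0).

(-1.9592, 0).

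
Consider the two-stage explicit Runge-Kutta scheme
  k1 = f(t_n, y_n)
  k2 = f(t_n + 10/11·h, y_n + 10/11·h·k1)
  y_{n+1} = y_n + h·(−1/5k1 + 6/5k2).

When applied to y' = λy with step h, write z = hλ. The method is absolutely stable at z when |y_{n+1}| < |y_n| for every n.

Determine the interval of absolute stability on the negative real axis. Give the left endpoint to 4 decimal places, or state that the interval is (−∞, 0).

On y'=λy, z=hλ:
  k1=λy_n ⇒ h·k1=z·y_n;  k2=λ(1+10/11z)y_n ⇒ h·k2=z(1+10/11z)y_n
  y_{n+1}/y_n = 1 − 1/5z + 6/5z(1+10/11z) = 1 + z + 12/11z²
  ⇒ R(z) = 1 + z + 12/11z².

Find x<0 with |R(x)|<1.
x=-1.47: |R|=1.8873
R=1: x+12/11x²=0 ⇒ x=−11/12=-0.9167; min R=1−1/(4·12/11)=0.7708>−1
Confirm numerically:
  x=-0.590: |R|=0.78975 <1
  x=-0.562: |R|=0.78256 <1
  x=-0.406: |R|=0.77382 <1
  x=-1.324: |R|=1.58834 >1
  x=-1.007: |R|=1.09924 >1
  x=-1.005: |R|=1.09685 >1
Stable set (-0.9167, 0).

z∈(-0.9167,0).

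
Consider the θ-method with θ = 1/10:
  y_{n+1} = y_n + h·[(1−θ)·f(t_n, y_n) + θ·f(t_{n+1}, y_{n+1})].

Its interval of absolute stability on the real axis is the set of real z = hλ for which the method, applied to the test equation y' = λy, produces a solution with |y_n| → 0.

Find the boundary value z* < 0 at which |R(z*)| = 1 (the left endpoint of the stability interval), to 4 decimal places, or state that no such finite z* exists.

Set f=λy, z=hλ:
  y_{n+1} = y_n + z·[9/10·y_n + 1/10·y_{n+1}] ⇒ (1 − 1/10z)y_{n+1} = (1 + 9/10z)y_n
  ⇒ R(z) = (1 + 9/10z)/(1 − 1/10z).

Need |R(x)|<1, x<0.
x=-0.59: |R|=0.4429
R=−1: 1+9/10x = −1+1/10x ⇒ -4/5x=2 ⇒ x=2/(-4/5)=-2.5000
Confirm numerically:
  x=-2.431: |R|=0.95559 <1
  x=-1.513: |R|=0.31417 <1
  x=-1.114: |R|=0.00234 <1
  x=-1.113: |R|=0.00153 <1
  x=-3.030: |R|=1.32540 >1
  x=-2.532: |R|=1.02043 >1
So |R|<1 on (-2.5000, 0).

left endpoint -2.5000.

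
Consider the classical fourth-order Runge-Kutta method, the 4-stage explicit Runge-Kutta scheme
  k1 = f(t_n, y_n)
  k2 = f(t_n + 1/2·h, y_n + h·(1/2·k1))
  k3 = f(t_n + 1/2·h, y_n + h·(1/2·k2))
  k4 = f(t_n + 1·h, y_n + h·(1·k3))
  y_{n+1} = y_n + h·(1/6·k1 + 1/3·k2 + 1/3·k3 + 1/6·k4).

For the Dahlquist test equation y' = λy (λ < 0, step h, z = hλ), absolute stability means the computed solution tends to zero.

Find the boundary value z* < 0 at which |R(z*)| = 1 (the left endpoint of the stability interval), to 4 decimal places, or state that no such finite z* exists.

left endpoint -2.7853.

On y'=λy, z=hλ:
  order 4, 4-stage ⇒ R(z)=1+z+z^2/2+z^3/6+z^4/24
  (e.g. R(-1.27)=0.30345, |R|=0.30345)

Find x<0 with |R(x)|<1.
x=-1.27: |R|=0.3034
|R(-3.11)|=1.6106 |R(-2.8)|=1.0224 |R(-0.73)|=0.4834
Bisect:
  x_lo=-3.1298 |R|=1.6564  x_hi=-0.3966 |R|=0.6727
  mid=-1.76317 |R|=0.28035 →hi
  mid=-2.44648 |R|=0.59832 →hi
  mid=-2.78814 |R|=1.00429 →lo
  mid=-2.61731 |R|=0.77489 →hi
  mid=-2.70272 |R|=0.88248 →hi
  mid=-2.74543 |R|=0.94154 →hi
  mid=-2.76678 |R|=0.97245 →hi
  mid=-2.77746 |R|=0.98825 →hi
  mid=-2.78280 |R|=0.99624 →hi
  mid=-2.78547 |R|=1.00026 →lo
  ...
  [-2.78530,-2.78513] ⇒ x*=-2.7853
Stable set (-2.7853, 0).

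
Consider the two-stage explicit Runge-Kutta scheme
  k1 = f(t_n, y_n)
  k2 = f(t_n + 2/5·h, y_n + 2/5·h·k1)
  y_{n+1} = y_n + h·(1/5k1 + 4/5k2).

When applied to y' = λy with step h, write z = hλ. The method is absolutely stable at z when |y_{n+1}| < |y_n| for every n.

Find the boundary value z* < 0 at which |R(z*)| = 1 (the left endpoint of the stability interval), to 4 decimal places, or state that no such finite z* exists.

z* = -3.1250.

Set f=λy, z=hλ:
  k1=λy_n ⇒ h·k1=z·y_n;  k2=λ(1+2/5z)y_n ⇒ h·k2=z(1+2/5z)y_n
  y_{n+1}/y_n = 1 + 1/5z + 4/5z(1+2/5z) = 1 + z + 8/25z²
  R(z) = 1 + z + 8/25z².

Find x<0 with |R(x)|<1.
x=-0.81: |R|=0.4000
R=1: x+8/25x²=0 ⇒ x=−25/8=-3.1250; min R=1−1/(4·8/25)=0.2188>−1
Confirm numerically:
  x=-2.709: |R|=0.63938 <1
  x=-2.541: |R|=0.52514 <1
  x=-2.407: |R|=0.44697 <1
  x=-1.286: |R|=0.24321 <1
  x=-3.669: |R|=1.63870 >1
  x=-3.386: |R|=1.28280 >1
  x=-3.239: |R|=1.11816 >1
So |R|<1 on (-3.1250, 0).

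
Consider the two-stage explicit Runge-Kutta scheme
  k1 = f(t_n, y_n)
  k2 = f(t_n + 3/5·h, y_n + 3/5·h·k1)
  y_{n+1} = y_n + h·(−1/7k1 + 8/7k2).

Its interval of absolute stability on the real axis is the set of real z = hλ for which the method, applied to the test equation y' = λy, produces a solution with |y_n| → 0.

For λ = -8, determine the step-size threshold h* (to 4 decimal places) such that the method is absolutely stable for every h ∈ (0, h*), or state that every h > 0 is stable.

(-1.4583,0); λ=-8 ⇒ h* = (35/24)/8 = 0.1823.

Set f=λy, z=hλ:
  k1=λy_n ⇒ h·k1=z·y_n;  k2=λ(1+3/5z)y_n ⇒ h·k2=z(1+3/5z)y_n
  y_{n+1}/y_n = 1 − 1/7z + 8/7z(1+3/5z) = 1 + z + 24/35z²
  Hence R(z) = 1 + z + 24/35z².

Solve |R(x)|<1 on ℝ⁻.
x=-0.38: |R|=0.7190
R=1: x+24/35x²=0 ⇒ x=−35/24=-1.4583; min R=1−1/(4·24/35)=0.6354>−1
Confirm numerically:
  x=-0.819: |R|=0.64095 <1
  x=-0.809: |R|=0.63979 <1
  x=-0.807: |R|=0.63957 <1
  x=-0.657: |R|=0.63899 <1
  x=-1.929: |R|=1.62257 >1
  x=-1.677: |R|=1.25145 >1
Stable set (-1.4583, 0).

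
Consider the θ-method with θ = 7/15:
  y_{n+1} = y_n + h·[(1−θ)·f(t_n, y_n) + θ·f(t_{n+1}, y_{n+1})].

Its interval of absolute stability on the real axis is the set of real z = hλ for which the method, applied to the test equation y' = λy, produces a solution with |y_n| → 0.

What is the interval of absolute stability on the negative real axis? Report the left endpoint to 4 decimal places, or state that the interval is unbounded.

(-30.0000, 0).

With y'=λy (z=hλ):
  y_{n+1} = y_n + z·[8/15·y_n + 7/15·y_{n+1}] ⇒ (1 − 7/15z)y_{n+1} = (1 + 8/15z)y_n
  ⇒ R(z) = (1 + 8/15z)/(1 − 7/15z).

Need |R(x)|<1, x<0.
x=-1.68: |R|=0.0583
R=−1: 1+8/15x = −1+7/15x ⇒ -1/15x=2 ⇒ x=2/(-1/15)=-30.0000
Confirm numerically:
  x=-18.555: |R|=0.92101 <1
  x=-16.467: |R|=0.89611 <1
  x=-14.907: |R|=0.87354 <1
  x=-30.538: |R|=1.00235 >1
  x=-30.360: |R|=1.00158 >1
  x=-30.160: |R|=1.00071 >1
Stable set (-30.0000, 0).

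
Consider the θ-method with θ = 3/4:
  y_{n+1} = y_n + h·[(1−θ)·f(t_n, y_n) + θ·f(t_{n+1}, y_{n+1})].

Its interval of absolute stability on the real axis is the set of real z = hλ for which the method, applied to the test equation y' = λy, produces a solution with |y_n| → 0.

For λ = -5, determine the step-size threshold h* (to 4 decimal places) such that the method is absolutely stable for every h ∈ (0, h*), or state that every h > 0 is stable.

With y'=λy (z=hλ):
  y_{n+1} = y_n + z·[1/4·y_n + 3/4·y_{n+1}] ⇒ (1 − 3/4z)y_{n+1} = (1 + 1/4z)y_n
  R(z) = (1 + 1/4z)/(1 − 3/4z).

Boundary: |R(x)|=1, x<0.
x=-0.35: |R|=0.7228
x=-2: |R|=0.2000
x=-10: |R|=0.1765
x=-100: |R|=0.3158
θ=3/4≥1/2 ⇒ |1+1/4x|<|1−3/4x| ∀x<0 ⇒ stable on all of ℝ⁻.

(−∞, 0) — no finite endpoint. Any h>0 works for λ=-5.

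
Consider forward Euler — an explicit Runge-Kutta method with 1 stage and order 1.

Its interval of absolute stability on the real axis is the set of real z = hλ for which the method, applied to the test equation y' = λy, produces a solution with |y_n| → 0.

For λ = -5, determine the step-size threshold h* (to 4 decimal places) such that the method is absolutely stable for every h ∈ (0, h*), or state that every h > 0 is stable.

(-2.0000,0); λ=-5 ⇒ h* = 0.4000.

Test eqn y'=λy, z=hλ:
  order 1, 1-stage ⇒ R(z)=1+z
  (e.g. R(-1.36)=-0.36000, |R|=0.36000)

Need |R(x)|<1, x<0.
x=-1.36: |R|=0.3600
|R(-0.94)|=0.0600 |R(-0.87)|=0.1300 |R(-0.66)|=0.3400
Bisect:
  x_lo=-2.4627 |R|=1.4627  x_hi=-0.2523 |R|=0.7477
  mid=-1.35746 |R|=0.35746 →hi
  mid=-1.91006 |R|=0.91006 →hi
  mid=-2.18636 |R|=1.18636 →lo
  mid=-2.04821 |R|=1.04821 →lo
  mid=-1.97913 |R|=0.97913 →hi
  mid=-2.01367 |R|=1.01367 →lo
  mid=-1.99640 |R|=0.99640 →hi
  ...
  [-2.00004,-1.99991] ⇒ x*=-2.0000
So |R|<1 on (-2.0000, 0).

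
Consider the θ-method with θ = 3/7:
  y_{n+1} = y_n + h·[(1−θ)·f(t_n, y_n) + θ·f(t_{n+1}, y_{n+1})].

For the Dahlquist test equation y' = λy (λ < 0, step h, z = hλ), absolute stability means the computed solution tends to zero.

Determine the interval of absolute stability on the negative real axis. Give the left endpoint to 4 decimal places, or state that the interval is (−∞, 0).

Test eqn y'=λy, z=hλ:
  y_{n+1} = y_n + z·[4/7·y_n + 3/7·y_{n+1}] ⇒ (1 − 3/7z)y_{n+1} = (1 + 4/7z)y_n
  Hence R(z) = (1 + 4/7z)/(1 − 3/7z).

Find x<0 with |R(x)|<1.
x=-1.51: |R|=0.0833
R=−1: 1+4/7x = −1+3/7x ⇒ -1/7x=2 ⇒ x=2/(-1/7)=-14.0000
Confirm numerically:
  x=-12.027: |R|=0.95420 <1
  x=-11.559: |R|=0.94143 <1
  x=-11.115: |R|=0.92849 <1
  x=-6.957: |R|=0.74730 <1
  x=-14.158: |R|=1.00319 >1
  x=-14.140: |R|=1.00283 >1
  x=-14.041: |R|=1.00083 >1
Interval (-14.0000, 0).

(-14.0000, 0).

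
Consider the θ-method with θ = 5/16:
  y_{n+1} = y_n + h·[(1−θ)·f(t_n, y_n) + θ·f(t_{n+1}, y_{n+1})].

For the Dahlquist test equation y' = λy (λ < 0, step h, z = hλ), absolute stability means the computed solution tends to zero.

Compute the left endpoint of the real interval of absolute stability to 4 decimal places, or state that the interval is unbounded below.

With y'=λy (z=hλ):
  y_{n+1} = y_n + z·[11/16·y_n + 5/16·y_{n+1}] ⇒ (1 − 5/16z)y_{n+1} = (1 + 11/16z)y_n
  ⇒ R(z) = (1 + 11/16z)/(1 − 5/16z).

Find x<0 with |R(x)|<1.
x=-1.72: |R|=0.1187
R=−1: 1+11/16x = −1+5/16x ⇒ -3/8x=2 ⇒ x=2/(-3/8)=-5.3333
Confirm numerically:
  x=-3.662: |R|=0.70772 <1
  x=-3.547: |R|=0.68229 <1
  x=-2.340: |R|=0.35162 <1
  x=-5.913: |R|=1.07633 >1
  x=-5.524: |R|=1.02623 >1
Stable set (-5.3333, 0).

left endpoint -5.3333.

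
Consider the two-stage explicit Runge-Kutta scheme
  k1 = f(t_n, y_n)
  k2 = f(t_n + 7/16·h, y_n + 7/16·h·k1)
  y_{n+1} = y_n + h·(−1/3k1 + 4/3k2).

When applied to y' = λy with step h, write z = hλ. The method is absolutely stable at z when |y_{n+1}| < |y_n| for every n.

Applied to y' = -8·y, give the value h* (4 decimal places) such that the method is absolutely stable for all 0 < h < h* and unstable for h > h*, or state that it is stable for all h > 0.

(-1.7143,0); λ=-8 ⇒ h* = (12/7)/8 = 0.2143.

With y'=λy (z=hλ):
  k1=λy_n ⇒ h·k1=z·y_n;  k2=λ(1+7/16z)y_n ⇒ h·k2=z(1+7/16z)y_n
  y_{n+1}/y_n = 1 − 1/3z + 4/3z(1+7/16z) = 1 + z + 7/12z²
  R(z) = 1 + z + 7/12z².

Boundary: |R(x)|=1, x<0.
x=-1.69: |R|=0.9761
R=1: x+7/12x²=0 ⇒ x=−12/7=-1.7143; min R=1−1/(4·7/12)=0.5714>−1
Confirm numerically:
  x=-1.410: |R|=0.74972 <1
  x=-0.862: |R|=0.57144 <1
  x=-0.832: |R|=0.57180 <1
  x=-2.213: |R|=1.64380 >1
  x=-2.185: |R|=1.59996 >1
  x=-1.867: |R|=1.16632 >1
So |R|<1 on (-1.7143, 0).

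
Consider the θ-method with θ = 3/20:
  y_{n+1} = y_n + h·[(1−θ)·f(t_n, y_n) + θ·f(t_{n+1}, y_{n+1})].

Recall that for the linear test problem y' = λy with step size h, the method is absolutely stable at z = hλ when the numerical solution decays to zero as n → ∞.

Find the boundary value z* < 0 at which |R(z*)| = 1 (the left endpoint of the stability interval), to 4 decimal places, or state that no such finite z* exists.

On y'=λy, z=hλ:
  y_{n+1} = y_n + z·[17/20·y_n + 3/20·y_{n+1}] ⇒ (1 − 3/20z)y_{n+1} = (1 + 17/20z)y_n
  Hence R(z) = (1 + 17/20z)/(1 − 3/20z).

Find x<0 with |R(x)|<1.
x=-1: |R|=0.1304
R=−1: 1+17/20x = −1+3/20x ⇒ -7/10x=2 ⇒ x=2/(-7/10)=-2.8571
Confirm numerically:
  x=-2.247: |R|=0.68057 <1
  x=-1.800: |R|=0.41732 <1
  x=-1.261: |R|=0.06042 <1
  x=-1.243: |R|=0.04766 <1
  x=-3.173: |R|=1.14980 >1
  x=-2.912: |R|=1.02673 >1
So |R|<1 on (-2.8571, 0).

left endpoint -2.8571.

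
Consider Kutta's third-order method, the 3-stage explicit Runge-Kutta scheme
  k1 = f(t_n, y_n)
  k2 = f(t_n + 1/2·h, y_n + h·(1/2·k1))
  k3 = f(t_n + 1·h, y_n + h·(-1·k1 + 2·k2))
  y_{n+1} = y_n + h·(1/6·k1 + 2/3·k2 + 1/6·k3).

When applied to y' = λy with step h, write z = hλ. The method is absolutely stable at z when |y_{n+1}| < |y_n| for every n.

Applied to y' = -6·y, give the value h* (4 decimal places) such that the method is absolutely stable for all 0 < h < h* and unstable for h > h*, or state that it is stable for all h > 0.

(-2.5127,0); λ=-6 ⇒ h* = 0.4188.

Test eqn y'=λy, z=hλ:
  order 3, 3-stage ⇒ R(z)=1+z+z^2/2+z^3/6
  (e.g. R(-0.38)=0.68305, |R|=0.68305)

Boundary: |R(x)|=1, x<0.
x=-0.38: |R|=0.6831
|R(-2.52)|=1.0120 |R(-2.27)|=0.6431 |R(-0.94)|=0.3634
Bisect:
  x_lo=-2.8163 |R|=1.5735  x_hi=-0.3572 |R|=0.6990
  mid=-1.58677 |R|=0.00628 →hi
  mid=-2.20154 |R|=0.55655 →hi
  mid=-2.50893 |R|=0.99374 →hi
  mid=-2.66262 |R|=1.26398 →lo
  mid=-2.58578 |R|=1.12418 →lo
  mid=-2.54735 |R|=1.05782 →lo
  mid=-2.52814 |R|=1.02550 →lo
  ...
  [-2.51283,-2.51268] ⇒ x*=-2.5127
So |R|<1 on (-2.5127, 0).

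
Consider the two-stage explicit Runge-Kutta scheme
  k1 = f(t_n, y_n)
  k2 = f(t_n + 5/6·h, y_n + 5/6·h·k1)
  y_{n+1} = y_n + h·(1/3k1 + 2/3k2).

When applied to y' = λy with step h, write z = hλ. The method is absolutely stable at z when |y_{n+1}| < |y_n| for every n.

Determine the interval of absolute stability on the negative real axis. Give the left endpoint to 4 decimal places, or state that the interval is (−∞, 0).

(-1.8000, 0).

On y'=λy, z=hλ:
  k1=λy_n ⇒ h·k1=z·y_n;  k2=λ(1+5/6z)y_n ⇒ h·k2=z(1+5/6z)y_n
  y_{n+1}/y_n = 1 + 1/3z + 2/3z(1+5/6z) = 1 + z + 5/9z²
  Hence R(z) = 1 + z + 5/9z².

Find x<0 with |R(x)|<1.
x=-0.68: |R|=0.5769
R=1: x+5/9x²=0 ⇒ x=−9/5=-1.8000; min R=1−1/(4·5/9)=0.5500>−1
Confirm numerically:
  x=-1.771: |R|=0.97147 <1
  x=-1.160: |R|=0.58756 <1
  x=-1.063: |R|=0.56476 <1
  x=-0.815: |R|=0.55401 <1
  x=-2.311: |R|=1.65607 >1
  x=-2.241: |R|=1.54905 >1
  x=-2.089: |R|=1.33540 >1
Stable set (-1.8000, 0).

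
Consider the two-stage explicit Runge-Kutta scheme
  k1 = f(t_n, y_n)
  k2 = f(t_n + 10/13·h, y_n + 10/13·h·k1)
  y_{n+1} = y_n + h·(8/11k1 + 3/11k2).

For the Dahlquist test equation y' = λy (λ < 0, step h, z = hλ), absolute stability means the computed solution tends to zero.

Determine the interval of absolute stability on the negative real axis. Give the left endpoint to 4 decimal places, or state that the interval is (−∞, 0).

(-4.7667, 0).

Set f=λy, z=hλ:
  k1=λy_n ⇒ h·k1=z·y_n;  k2=λ(1+10/13z)y_n ⇒ h·k2=z(1+10/13z)y_n
  y_{n+1}/y_n = 1 + 8/11z + 3/11z(1+10/13z) = 1 + z + 30/143z²
  so R(z) = 1 + z + 30/143z².

Solve |R(x)|<1 on ℝ⁻.
x=-1.14: |R|=0.1326
R=1: x+30/143x²=0 ⇒ x=−143/30=-4.7667; min R=1−1/(4·30/143)=-0.1917>−1
Confirm numerically:
  x=-3.252: |R|=0.03336 <1
  x=-3.226: |R|=0.04270 <1
  x=-2.468: |R|=0.19016 <1
  x=-2.056: |R|=0.16919 <1
  x=-5.041: |R|=1.29012 >1
  x=-5.029: |R|=1.27677 >1
  x=-4.832: |R|=1.06623 >1
So |R|<1 on (-4.7667, 0).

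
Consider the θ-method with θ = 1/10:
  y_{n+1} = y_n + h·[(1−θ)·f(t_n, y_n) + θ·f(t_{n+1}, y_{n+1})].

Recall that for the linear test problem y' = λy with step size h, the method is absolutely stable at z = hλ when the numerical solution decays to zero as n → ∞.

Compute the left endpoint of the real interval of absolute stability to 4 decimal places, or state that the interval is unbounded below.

left endpoint -2.5000.

Set f=λy, z=hλ:
  y_{n+1} = y_n + z·[9/10·y_n + 1/10·y_{n+1}] ⇒ (1 − 1/10z)y_{n+1} = (1 + 9/10z)y_n
  Hence R(z) = (1 + 9/10z)/(1 − 1/10z).

Boundary: |R(x)|=1, x<0.
x=-0.65: |R|=0.3897
R=−1: 1+9/10x = −1+1/10x ⇒ -4/5x=2 ⇒ x=2/(-4/5)=-2.5000
Confirm numerically:
  x=-2.355: |R|=0.90611 <1
  x=-1.784: |R|=0.51392 <1
  x=-1.021: |R|=0.07359 <1
  x=-3.029: |R|=1.32481 >1
  x=-2.608: |R|=1.06853 >1
Interval (-2.5000, 0).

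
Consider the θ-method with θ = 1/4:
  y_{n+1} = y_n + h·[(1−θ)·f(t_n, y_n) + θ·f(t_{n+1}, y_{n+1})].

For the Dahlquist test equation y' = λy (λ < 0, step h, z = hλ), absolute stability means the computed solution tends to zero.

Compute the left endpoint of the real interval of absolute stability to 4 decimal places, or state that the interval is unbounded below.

left endpoint -4.0000.

With y'=λy (z=hλ):
  y_{n+1} = y_n + z·[3/4·y_n + 1/4·y_{n+1}] ⇒ (1 − 1/4z)y_{n+1} = (1 + 3/4z)y_n
  R(z) = (1 + 3/4z)/(1 − 1/4z).

Boundary: |R(x)|=1, x<0.
x=-1.73: |R|=0.2077
R=−1: 1+3/4x = −1+1/4x ⇒ -1/2x=2 ⇒ x=2/(-1/2)=-4.0000
Confirm numerically:
  x=-3.940: |R|=0.98489 <1
  x=-3.678: |R|=0.91612 <1
  x=-2.751: |R|=0.62998 <1
  x=-1.706: |R|=0.19593 <1
  x=-4.590: |R|=1.13737 >1
  x=-4.023: |R|=1.00573 >1
Stable set (-4.0000, 0).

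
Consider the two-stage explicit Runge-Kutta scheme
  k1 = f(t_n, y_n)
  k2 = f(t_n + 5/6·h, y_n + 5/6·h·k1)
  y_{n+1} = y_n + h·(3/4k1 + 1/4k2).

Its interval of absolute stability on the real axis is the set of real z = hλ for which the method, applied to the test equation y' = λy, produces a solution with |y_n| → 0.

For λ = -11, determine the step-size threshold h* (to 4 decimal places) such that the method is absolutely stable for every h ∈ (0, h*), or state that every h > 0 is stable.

(-4.8000,0); λ=-11 ⇒ h* = (24/5)/11 = 0.4364.

Set f=λy, z=hλ:
  k1=λy_n ⇒ h·k1=z·y_n;  k2=λ(1+5/6z)y_n ⇒ h·k2=z(1+5/6z)y_n
  y_{n+1}/y_n = 1 + 3/4z + 1/4z(1+5/6z) = 1 + z + 5/24z²
  Hence R(z) = 1 + z + 5/24z².

Find x<0 with |R(x)|<1.
x=-1.18: |R|=0.1101
R=1: x+5/24x²=0 ⇒ x=−24/5=-4.8000; min R=1−1/(4·5/24)=-0.2000>−1
Confirm numerically:
  x=-4.690: |R|=0.89252 <1
  x=-3.867: |R|=0.24835 <1
  x=-2.079: |R|=0.17853 <1
  x=-5.215: |R|=1.45088 >1
  x=-5.032: |R|=1.24321 >1
  x=-4.904: |R|=1.10625 >1
So |R|<1 on (-4.8000, 0).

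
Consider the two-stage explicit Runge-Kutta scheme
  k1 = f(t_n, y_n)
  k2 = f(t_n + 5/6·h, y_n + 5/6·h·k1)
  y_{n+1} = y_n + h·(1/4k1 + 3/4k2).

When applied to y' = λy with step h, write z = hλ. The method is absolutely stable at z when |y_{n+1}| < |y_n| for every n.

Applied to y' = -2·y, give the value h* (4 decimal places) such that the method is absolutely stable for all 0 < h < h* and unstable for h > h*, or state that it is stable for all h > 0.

Test eqn y'=λy, z=hλ:
  k1=λy_n ⇒ h·k1=z·y_n;  k2=λ(1+5/6z)y_n ⇒ h·k2=z(1+5/6z)y_n
  y_{n+1}/y_n = 1 + 1/4z + 3/4z(1+5/6z) = 1 + z + 5/8z²
  ⇒ R(z) = 1 + z + 5/8z².

Boundary: |R(x)|=1, x<0.
x=-0.85: |R|=0.6016
R=1: x+5/8x²=0 ⇒ x=−8/5=-1.6000; min R=1−1/(4·5/8)=0.6000>−1
Confirm numerically:
  x=-1.432: |R|=0.84964 <1
  x=-0.979: |R|=0.62003 <1
  x=-0.868: |R|=0.60289 <1
  x=-2.177: |R|=1.78508 >1
  x=-2.052: |R|=1.57969 >1
So |R|<1 on (-1.6000, 0).

(-1.6000,0); λ=-2 ⇒ h* = (8/5)/2 = 0.8000.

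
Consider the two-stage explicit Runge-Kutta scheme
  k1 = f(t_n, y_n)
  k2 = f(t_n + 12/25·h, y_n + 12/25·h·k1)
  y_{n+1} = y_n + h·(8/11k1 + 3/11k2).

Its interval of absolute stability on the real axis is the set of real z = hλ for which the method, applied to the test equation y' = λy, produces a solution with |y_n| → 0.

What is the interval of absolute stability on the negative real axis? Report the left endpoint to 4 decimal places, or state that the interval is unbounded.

(-7.6389, 0).

Test eqn y'=λy, z=hλ:
  k1=λy_n ⇒ h·k1=z·y_n;  k2=λ(1+12/25z)y_n ⇒ h·k2=z(1+12/25z)y_n
  y_{n+1}/y_n = 1 + 8/11z + 3/11z(1+12/25z) = 1 + z + 36/275z²
  ⇒ R(z) = 1 + z + 36/275z².

Need |R(x)|<1, x<0.
x=-0.67: |R|=0.3888
R=1: x+36/275x²=0 ⇒ x=−275/36=-7.6389; min R=1−1/(4·36/275)=-0.9097>−1
Confirm numerically:
  x=-4.905: |R|=0.75545 <1
  x=-4.596: |R|=0.83078 <1
  x=-3.474: |R|=0.89410 <1
  x=-7.994: |R|=1.37162 >1
  x=-7.813: |R|=1.17808 >1
  x=-7.808: |R|=1.17285 >1
Interval (-7.6389, 0).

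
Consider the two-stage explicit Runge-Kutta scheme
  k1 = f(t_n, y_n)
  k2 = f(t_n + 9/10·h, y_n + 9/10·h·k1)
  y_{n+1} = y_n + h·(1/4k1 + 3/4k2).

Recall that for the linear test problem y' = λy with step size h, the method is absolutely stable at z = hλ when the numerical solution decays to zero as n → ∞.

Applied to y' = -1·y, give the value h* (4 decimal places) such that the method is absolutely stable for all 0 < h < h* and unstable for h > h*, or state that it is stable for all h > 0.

(-1.4815,0); λ=-1 ⇒ h* = (40/27)/1 = 1.4815.

With y'=λy (z=hλ):
  k1=λy_n ⇒ h·k1=z·y_n;  k2=λ(1+9/10z)y_n ⇒ h·k2=z(1+9/10z)y_n
  y_{n+1}/y_n = 1 + 1/4z + 3/4z(1+9/10z) = 1 + z + 27/40z²
  Hence R(z) = 1 + z + 27/40z².

Need |R(x)|<1, x<0.
x=-0.72: |R|=0.6299
R=1: x+27/40x²=0 ⇒ x=−40/27=-1.4815; min R=1−1/(4·27/40)=0.6296>−1
Confirm numerically:
  x=-1.179: |R|=0.75928 <1
  x=-1.090: |R|=0.71197 <1
  x=-0.791: |R|=0.63133 <1
  x=-1.997: |R|=1.69491 >1
  x=-1.796: |R|=1.38129 >1
Interval (-1.4815, 0).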